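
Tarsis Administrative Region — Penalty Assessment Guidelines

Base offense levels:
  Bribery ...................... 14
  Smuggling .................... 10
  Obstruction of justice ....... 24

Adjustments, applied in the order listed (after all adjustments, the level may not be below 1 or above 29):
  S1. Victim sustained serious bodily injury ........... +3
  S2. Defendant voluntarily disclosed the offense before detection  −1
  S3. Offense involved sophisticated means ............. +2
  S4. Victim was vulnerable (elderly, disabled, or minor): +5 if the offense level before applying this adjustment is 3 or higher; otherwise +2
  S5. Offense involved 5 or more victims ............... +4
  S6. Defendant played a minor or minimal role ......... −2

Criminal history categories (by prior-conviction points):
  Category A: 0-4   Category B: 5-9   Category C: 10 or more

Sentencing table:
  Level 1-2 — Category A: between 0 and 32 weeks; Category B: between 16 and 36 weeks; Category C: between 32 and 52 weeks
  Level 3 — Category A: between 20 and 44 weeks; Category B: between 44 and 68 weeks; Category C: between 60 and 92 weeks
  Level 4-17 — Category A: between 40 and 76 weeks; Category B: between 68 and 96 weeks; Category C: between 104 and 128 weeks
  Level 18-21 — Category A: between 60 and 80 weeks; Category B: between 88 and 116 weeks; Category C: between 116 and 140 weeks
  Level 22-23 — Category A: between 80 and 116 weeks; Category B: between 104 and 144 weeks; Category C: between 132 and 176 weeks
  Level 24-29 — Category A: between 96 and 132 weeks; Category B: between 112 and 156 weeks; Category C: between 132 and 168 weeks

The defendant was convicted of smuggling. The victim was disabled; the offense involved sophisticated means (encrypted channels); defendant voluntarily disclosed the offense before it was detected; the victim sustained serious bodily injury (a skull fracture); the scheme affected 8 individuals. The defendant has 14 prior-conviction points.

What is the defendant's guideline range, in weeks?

132-176 weeks

Base offense level for smuggling: 10.
S1 applies: 10 + 3 = 13.
S2 applies: 13 − 1 = 12.
S3 applies: 12 + 2 = 14.
S4 applies (level before this adjustment is 14 ≥ 3, so +5): 14 + 5 = 19.
S5 applies: 19 + 4 = 23.
S6 does not apply.
Final offense level: 23.
Criminal history: 14 prior points → Category C (10+).
Level 23 falls in the 22-23 band.
Grid: Level 22-23 × Category C = 132-176 weeks.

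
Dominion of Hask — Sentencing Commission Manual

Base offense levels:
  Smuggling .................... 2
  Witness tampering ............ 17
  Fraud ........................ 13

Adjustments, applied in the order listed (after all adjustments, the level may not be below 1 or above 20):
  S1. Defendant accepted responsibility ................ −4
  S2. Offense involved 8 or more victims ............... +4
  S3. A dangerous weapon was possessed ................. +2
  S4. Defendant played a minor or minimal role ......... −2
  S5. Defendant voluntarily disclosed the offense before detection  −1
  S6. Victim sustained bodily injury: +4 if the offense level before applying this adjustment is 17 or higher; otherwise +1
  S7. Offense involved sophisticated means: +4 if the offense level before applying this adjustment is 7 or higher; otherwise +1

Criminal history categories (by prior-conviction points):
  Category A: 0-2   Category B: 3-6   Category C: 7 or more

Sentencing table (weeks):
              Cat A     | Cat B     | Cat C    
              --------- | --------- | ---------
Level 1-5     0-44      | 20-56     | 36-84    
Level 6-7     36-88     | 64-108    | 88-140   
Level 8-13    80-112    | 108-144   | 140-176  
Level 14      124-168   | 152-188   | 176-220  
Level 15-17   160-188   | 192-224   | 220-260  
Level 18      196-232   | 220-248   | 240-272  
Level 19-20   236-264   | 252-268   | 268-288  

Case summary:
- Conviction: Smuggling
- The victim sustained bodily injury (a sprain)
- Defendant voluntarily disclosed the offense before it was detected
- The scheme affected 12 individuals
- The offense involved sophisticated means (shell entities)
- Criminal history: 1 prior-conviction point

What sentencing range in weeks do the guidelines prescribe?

Base offense level for smuggling: 2.
S1 does not apply.
S2 applies: 2 + 4 = 6.
S4 does not apply.
S5 applies: 6 − 1 = 5.
S6 applies (level before this adjustment is 5 < 17, so +1): 5 + 1 = 6.
S7 applies (level before this adjustment is 6 < 7, so +1): 6 + 1 = 7.
Final offense level: 7.
Criminal history: 1 prior point → Category A (0-2).
Level 7 falls in the 6-7 band.
Grid: Level 6-7 × Category A = 36-88 weeks.

36-88 weeks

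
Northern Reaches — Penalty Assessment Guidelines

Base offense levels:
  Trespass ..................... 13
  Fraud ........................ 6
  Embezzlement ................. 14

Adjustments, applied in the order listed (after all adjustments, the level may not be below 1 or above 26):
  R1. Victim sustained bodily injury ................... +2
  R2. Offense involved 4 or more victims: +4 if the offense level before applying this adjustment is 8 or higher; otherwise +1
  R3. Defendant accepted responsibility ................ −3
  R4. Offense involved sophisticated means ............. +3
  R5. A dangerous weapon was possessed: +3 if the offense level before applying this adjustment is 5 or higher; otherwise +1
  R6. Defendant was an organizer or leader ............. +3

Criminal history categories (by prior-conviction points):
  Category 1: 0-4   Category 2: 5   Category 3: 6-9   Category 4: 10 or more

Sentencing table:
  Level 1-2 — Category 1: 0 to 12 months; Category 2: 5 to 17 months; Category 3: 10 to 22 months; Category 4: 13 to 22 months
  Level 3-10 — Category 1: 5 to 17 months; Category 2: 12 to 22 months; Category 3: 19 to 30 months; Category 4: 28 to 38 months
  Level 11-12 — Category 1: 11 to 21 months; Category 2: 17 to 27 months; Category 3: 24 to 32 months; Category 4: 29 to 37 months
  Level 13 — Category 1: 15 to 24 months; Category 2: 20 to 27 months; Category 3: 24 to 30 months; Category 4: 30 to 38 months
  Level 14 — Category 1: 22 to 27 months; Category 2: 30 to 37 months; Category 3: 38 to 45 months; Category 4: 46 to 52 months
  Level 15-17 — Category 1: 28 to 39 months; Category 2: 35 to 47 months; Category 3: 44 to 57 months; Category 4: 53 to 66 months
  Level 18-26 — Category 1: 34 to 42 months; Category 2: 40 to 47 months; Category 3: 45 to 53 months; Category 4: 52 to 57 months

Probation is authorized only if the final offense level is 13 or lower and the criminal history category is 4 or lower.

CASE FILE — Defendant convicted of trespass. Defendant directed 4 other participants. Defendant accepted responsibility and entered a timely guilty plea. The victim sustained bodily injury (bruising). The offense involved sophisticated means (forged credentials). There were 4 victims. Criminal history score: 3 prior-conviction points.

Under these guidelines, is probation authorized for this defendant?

Base offense level for trespass: 13.
R1 applies: 13 + 2 = 15.
R2 applies (level before this adjustment is 15 ≥ 8, so +4): 15 + 4 = 19.
R3 applies: 19 − 3 = 16.
R4 applies: 16 + 3 = 19.
R5 does not apply.
R6 applies: 19 + 3 = 22.
Final offense level: 22.
Criminal history: 3 prior points → Category 1 (0-4).
Level 22 falls in the 18-26 band.
Grid: Level 18-26 × Category 1 = 34-42 months.
Probation check: level 22 > 13 and category 1 ≤ 4 → not eligible.

No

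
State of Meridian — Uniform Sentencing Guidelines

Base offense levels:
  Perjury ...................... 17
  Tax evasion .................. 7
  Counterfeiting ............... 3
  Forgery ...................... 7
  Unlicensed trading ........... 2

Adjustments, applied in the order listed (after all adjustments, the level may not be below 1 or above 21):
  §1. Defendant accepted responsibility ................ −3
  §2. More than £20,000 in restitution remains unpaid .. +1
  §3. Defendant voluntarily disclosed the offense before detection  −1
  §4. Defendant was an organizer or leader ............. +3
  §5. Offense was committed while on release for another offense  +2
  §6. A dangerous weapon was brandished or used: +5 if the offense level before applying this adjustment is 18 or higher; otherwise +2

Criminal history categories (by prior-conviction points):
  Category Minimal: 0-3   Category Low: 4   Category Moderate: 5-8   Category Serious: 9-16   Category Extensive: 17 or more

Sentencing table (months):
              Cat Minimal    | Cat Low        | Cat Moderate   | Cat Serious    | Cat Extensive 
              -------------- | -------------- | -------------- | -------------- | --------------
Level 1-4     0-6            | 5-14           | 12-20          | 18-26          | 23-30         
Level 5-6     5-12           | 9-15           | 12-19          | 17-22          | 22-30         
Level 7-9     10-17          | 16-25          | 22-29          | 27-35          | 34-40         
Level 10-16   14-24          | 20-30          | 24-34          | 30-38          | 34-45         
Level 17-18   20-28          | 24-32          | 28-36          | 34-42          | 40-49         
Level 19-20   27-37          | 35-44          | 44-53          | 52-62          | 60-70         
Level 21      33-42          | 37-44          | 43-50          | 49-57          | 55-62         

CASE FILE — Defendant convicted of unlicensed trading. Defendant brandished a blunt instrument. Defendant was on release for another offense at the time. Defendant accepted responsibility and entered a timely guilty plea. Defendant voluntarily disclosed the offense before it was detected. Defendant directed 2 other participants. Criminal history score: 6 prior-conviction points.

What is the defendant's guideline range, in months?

12-19 months

Base offense level for unlicensed trading: 2.
§1 applies: 2 − 3 = -1.
§2 does not apply.
§3 applies: -1 − 1 = -2.
§4 applies: -2 + 3 = 1.
§5 applies: 1 + 2 = 3.
§6 applies (level before this adjustment is 3 < 18, so +2): 3 + 2 = 5.
Final offense level: 5.
Criminal history: 6 prior points → Category Moderate (5-8).
Level 5 falls in the 5-6 band.
Grid: Level 5-6 × Category Moderate = 12-19 months.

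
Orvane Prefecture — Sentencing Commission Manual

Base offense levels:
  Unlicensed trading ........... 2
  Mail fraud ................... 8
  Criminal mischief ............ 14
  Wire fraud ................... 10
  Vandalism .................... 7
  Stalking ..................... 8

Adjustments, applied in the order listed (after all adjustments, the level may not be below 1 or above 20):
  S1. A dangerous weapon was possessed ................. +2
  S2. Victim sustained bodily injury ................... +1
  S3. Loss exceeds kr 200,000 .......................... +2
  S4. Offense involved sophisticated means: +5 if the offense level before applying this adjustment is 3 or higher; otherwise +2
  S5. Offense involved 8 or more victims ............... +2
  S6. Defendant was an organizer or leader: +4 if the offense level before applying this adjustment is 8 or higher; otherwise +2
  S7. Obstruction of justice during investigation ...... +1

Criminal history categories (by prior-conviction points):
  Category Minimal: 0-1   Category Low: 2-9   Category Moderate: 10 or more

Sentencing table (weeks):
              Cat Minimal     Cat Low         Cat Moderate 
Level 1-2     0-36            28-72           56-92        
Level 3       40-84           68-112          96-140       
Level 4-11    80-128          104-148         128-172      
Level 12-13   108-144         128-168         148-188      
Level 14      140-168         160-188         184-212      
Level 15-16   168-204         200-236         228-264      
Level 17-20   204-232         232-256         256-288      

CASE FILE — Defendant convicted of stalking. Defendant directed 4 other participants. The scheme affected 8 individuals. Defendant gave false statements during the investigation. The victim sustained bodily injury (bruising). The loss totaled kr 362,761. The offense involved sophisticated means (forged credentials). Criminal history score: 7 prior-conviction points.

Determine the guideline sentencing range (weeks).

Base offense level for stalking: 8.
S1 does not apply.
S2 applies: 8 + 1 = 9.
S3 applies: 9 + 2 = 11.
S4 applies (level before this adjustment is 11 ≥ 3, so +5): 11 + 5 = 16.
S5 applies: 16 + 2 = 18.
S6 applies (level before this adjustment is 18 ≥ 8, so +4): 18 + 4 = 22.
S7 applies: 22 + 1 = 23.
Level 23 exceeds the maximum of 20; capped at 20.
Final offense level: 20.
Criminal history: 7 prior points → Category Low (2-9).
Level 20 falls in the 17-20 band.
Grid: Level 17-20 × Category Low = 232-256 weeks.

232-256 weeks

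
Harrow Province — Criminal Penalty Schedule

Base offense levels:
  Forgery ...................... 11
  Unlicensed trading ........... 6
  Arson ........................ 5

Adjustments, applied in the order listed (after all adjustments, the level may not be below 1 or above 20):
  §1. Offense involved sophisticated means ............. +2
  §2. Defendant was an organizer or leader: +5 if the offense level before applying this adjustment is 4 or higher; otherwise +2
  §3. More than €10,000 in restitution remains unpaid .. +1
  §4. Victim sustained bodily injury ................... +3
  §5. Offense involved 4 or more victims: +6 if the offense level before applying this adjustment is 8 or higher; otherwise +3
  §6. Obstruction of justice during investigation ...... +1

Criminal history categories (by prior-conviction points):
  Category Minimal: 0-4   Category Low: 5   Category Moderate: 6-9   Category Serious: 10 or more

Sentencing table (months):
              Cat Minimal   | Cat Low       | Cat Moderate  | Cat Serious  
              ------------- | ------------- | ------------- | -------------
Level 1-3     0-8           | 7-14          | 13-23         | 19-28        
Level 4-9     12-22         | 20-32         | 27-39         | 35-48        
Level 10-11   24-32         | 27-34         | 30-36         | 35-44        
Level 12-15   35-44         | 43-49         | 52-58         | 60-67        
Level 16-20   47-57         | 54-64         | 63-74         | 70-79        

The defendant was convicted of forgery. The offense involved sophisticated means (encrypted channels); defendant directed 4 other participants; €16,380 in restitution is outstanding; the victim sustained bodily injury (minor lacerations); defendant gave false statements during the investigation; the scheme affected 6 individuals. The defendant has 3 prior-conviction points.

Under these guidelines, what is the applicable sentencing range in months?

Base offense level for forgery: 11.
§1 applies: 11 + 2 = 13.
§2 applies (level before this adjustment is 13 ≥ 4, so +5): 13 + 5 = 18.
§3 applies: 18 + 1 = 19.
§4 applies: 19 + 3 = 22.
§5 applies (level before this adjustment is 22 ≥ 8, so +6): 22 + 6 = 28.
§6 applies: 28 + 1 = 29.
Level 29 exceeds the maximum of 20; capped at 20.
Final offense level: 20.
Criminal history: 3 prior points → Category Minimal (0-4).
Level 20 falls in the 16-20 band.
Grid: Level 16-20 × Category Minimal = 47-57 months.

47-57 months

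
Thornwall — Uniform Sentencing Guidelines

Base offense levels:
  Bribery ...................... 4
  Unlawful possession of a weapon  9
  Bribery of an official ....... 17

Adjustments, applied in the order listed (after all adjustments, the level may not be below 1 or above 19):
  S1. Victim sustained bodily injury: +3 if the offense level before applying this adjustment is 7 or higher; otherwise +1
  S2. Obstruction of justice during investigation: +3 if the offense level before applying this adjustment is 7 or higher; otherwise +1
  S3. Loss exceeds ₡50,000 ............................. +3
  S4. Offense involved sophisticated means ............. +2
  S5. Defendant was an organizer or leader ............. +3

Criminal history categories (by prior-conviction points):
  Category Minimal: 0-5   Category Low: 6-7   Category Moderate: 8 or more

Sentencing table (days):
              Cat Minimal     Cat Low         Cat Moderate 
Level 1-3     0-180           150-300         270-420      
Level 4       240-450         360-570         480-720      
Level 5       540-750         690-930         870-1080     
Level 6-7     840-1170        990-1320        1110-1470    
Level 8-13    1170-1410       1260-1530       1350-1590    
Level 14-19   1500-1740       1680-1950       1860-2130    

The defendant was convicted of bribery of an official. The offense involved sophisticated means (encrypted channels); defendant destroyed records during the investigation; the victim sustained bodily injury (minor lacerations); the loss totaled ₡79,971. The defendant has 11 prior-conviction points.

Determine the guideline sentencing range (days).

Base offense level for bribery of an official: 17.
S1 applies (level before this adjustment is 17 ≥ 7, so +3): 17 + 3 = 20.
S2 applies (level before this adjustment is 20 ≥ 7, so +3): 20 + 3 = 23.
S3 applies: 23 + 3 = 26.
S4 applies: 26 + 2 = 28.
Level 28 exceeds the maximum of 19; capped at 19.
Final offense level: 19.
Criminal history: 11 prior points → Category Moderate (8+).
Level 19 falls in the 14-19 band.
Grid: Level 14-19 × Category Moderate = 1860-2130 days.

1860-2130 days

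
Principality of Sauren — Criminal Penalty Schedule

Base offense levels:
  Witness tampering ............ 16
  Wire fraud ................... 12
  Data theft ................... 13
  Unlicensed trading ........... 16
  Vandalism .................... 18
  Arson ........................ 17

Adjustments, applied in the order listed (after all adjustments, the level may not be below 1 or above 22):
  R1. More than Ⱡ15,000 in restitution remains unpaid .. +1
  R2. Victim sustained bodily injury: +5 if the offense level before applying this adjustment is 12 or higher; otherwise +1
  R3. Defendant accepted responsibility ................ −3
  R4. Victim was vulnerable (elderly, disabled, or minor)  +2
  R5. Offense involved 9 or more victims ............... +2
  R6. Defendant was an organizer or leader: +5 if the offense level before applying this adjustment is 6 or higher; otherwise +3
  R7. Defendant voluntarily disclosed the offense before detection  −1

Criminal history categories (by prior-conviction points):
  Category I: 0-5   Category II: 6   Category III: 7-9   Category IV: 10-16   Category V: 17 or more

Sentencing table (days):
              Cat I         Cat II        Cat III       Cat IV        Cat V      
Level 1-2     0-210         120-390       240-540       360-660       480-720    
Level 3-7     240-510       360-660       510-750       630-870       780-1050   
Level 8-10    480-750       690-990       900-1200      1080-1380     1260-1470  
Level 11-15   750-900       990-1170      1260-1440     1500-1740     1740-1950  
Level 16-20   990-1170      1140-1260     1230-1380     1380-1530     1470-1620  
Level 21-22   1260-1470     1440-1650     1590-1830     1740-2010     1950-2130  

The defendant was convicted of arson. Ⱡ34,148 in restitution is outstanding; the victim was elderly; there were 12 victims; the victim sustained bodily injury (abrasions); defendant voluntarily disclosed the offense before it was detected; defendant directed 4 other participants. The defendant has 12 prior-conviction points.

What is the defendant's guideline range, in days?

1740-2010 days

Base offense level for arson: 17.
R1 applies: 17 + 1 = 18.
R2 applies (level before this adjustment is 18 ≥ 12, so +5): 18 + 5 = 23.
R4 applies: 23 + 2 = 25.
R5 applies: 25 + 2 = 27.
R6 applies (level before this adjustment is 27 ≥ 6, so +5): 27 + 5 = 32.
R7 applies: 32 − 1 = 31.
Level 31 exceeds the maximum of 22; capped at 22.
Final offense level: 22.
Criminal history: 12 prior points → Category IV (10-16).
Level 22 falls in the 21-22 band.
Grid: Level 21-22 × Category IV = 1740-2010 days.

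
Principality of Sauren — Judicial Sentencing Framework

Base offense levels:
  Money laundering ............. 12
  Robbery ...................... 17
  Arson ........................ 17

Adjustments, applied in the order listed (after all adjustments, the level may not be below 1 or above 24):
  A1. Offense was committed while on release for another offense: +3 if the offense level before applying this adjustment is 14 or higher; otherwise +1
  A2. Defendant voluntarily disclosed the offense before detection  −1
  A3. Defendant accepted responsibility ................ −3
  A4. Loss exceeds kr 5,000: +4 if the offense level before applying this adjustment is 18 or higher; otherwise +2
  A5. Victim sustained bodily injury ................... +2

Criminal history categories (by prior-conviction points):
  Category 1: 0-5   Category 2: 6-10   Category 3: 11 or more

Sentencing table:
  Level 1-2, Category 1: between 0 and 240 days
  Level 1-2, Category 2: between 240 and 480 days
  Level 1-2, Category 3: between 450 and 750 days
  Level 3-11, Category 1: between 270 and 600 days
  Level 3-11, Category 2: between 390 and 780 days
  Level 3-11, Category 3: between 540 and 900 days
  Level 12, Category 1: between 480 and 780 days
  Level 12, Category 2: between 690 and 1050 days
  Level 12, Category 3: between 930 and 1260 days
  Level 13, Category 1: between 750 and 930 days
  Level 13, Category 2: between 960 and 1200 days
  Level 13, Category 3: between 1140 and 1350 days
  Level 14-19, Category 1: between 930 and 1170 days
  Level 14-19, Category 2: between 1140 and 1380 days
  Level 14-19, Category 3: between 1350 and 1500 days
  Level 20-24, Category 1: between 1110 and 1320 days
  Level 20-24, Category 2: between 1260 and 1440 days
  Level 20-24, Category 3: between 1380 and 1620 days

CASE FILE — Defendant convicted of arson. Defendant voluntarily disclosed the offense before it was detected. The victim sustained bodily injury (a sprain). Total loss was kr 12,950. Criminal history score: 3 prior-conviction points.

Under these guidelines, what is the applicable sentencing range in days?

1110-1320 days

Base offense level for arson: 17.
A2 applies: 17 − 1 = 16.
A4 applies (level before this adjustment is 16 < 18, so +2): 16 + 2 = 18.
A5 applies: 18 + 2 = 20.
Final offense level: 20.
Criminal history: 3 prior points → Category 1 (0-5).
Level 20 falls in the 20-24 band.
Grid: Level 20-24 × Category 1 = 1110-1320 days.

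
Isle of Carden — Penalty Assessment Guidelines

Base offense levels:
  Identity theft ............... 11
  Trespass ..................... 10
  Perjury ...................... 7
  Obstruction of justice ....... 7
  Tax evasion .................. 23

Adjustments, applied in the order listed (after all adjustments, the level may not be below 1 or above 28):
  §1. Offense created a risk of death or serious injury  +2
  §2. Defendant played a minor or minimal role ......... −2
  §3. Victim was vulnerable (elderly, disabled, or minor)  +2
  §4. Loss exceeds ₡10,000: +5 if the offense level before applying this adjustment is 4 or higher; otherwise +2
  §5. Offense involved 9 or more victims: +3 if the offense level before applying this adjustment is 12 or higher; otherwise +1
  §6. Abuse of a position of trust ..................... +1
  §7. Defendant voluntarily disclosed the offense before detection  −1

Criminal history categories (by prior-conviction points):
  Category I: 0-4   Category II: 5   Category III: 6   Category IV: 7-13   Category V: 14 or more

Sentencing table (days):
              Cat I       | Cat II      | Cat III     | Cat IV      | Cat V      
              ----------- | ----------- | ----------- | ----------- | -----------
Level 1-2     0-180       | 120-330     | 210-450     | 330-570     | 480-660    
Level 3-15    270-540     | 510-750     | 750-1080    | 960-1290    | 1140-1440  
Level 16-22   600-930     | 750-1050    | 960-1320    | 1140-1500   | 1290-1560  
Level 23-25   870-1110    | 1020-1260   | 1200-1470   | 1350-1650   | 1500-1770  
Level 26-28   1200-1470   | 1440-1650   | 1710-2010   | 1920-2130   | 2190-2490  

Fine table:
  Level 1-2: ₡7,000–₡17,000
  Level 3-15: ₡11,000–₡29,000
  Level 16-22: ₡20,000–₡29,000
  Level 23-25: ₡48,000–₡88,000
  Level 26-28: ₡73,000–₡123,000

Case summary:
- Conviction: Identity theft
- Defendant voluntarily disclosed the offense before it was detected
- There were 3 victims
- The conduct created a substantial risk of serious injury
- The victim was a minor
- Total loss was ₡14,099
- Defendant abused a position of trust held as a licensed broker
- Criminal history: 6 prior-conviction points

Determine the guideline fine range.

Base offense level for identity theft: 11.
§1 applies: 11 + 2 = 13.
§2 does not apply.
§3 applies: 13 + 2 = 15.
§4 applies (level before this adjustment is 15 ≥ 4, so +5): 15 + 5 = 20.
§5 does not apply.
§6 applies: 20 + 1 = 21.
§7 applies: 21 − 1 = 20.
Final offense level: 20.
Level 20 falls in the 16-22 band.
Fine table: Level 16-22 → ₡20,000–₡29,000.

₡20,000–₡29,000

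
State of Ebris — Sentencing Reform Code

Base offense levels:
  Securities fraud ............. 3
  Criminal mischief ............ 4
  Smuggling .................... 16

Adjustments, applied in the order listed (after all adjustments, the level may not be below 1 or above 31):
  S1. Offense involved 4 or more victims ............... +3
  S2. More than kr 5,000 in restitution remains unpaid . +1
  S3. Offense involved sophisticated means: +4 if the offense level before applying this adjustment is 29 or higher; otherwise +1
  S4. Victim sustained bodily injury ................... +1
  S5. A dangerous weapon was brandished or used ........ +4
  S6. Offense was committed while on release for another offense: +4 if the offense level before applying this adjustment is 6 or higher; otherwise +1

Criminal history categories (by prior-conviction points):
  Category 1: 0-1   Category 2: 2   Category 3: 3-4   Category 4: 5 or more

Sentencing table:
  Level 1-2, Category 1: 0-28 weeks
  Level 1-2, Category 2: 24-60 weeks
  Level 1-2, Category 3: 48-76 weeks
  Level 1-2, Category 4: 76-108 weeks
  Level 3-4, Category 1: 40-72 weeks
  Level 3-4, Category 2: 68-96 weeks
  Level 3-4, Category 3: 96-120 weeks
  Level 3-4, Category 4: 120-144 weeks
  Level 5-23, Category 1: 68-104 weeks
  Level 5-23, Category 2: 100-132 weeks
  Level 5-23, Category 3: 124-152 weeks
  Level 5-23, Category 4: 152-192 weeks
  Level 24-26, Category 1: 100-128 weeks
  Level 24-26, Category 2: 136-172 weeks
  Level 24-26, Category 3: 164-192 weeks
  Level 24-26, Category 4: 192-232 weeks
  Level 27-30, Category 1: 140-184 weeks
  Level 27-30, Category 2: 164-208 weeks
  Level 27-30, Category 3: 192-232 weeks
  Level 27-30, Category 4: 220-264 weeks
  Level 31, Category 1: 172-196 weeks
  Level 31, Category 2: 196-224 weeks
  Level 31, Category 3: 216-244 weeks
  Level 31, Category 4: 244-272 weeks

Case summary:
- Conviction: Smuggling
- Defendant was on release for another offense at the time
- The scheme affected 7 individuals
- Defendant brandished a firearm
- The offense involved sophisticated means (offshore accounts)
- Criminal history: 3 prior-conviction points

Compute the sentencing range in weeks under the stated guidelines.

Base offense level for smuggling: 16.
S1 applies: 16 + 3 = 19.
S2 does not apply.
S3 applies (level before this adjustment is 19 < 29, so +1): 19 + 1 = 20.
S5 applies: 20 + 4 = 24.
S6 applies (level before this adjustment is 24 ≥ 6, so +4): 24 + 4 = 28.
Final offense level: 28.
Criminal history: 3 prior points → Category 3 (3-4).
Level 28 falls in the 27-30 band.
Grid: Level 27-30 × Category 3 = 192-232 weeks.

192-232 weeks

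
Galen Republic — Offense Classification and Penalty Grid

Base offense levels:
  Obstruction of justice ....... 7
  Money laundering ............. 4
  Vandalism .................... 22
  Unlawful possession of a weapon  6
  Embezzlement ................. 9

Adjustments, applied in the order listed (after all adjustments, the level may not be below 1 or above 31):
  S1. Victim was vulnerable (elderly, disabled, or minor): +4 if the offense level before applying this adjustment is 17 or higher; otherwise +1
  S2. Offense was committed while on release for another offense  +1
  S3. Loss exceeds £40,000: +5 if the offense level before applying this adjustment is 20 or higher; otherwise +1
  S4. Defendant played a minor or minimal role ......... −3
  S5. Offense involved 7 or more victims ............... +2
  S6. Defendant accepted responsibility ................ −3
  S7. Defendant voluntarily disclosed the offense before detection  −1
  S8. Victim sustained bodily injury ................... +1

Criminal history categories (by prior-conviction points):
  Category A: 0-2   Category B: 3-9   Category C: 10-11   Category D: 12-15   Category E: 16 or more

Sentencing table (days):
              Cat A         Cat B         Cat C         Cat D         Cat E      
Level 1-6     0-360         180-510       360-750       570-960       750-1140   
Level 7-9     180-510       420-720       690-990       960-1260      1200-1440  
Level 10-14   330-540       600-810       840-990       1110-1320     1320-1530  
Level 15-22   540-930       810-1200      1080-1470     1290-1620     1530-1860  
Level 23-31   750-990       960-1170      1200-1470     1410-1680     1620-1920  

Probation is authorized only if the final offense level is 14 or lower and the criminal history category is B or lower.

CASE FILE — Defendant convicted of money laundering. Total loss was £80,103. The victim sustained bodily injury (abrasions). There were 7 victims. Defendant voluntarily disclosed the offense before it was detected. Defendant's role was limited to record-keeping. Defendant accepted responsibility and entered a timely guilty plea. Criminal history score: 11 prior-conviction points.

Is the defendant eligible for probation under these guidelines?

No

Base offense level for money laundering: 4.
S3 applies (level before this adjustment is 4 < 20, so +1): 4 + 1 = 5.
S4 applies: 5 − 3 = 2.
S5 applies: 2 + 2 = 4.
S6 applies: 4 − 3 = 1.
S7 applies: 1 − 1 = 0.
S8 applies: 0 + 1 = 1.
Final offense level: 1.
Criminal history: 11 prior points → Category C (10-11).
Level 1 falls in the 1-6 band.
Grid: Level 1-6 × Category C = 360-750 days.
Probation check: level 1 ≤ 14 and category C > B → not eligible.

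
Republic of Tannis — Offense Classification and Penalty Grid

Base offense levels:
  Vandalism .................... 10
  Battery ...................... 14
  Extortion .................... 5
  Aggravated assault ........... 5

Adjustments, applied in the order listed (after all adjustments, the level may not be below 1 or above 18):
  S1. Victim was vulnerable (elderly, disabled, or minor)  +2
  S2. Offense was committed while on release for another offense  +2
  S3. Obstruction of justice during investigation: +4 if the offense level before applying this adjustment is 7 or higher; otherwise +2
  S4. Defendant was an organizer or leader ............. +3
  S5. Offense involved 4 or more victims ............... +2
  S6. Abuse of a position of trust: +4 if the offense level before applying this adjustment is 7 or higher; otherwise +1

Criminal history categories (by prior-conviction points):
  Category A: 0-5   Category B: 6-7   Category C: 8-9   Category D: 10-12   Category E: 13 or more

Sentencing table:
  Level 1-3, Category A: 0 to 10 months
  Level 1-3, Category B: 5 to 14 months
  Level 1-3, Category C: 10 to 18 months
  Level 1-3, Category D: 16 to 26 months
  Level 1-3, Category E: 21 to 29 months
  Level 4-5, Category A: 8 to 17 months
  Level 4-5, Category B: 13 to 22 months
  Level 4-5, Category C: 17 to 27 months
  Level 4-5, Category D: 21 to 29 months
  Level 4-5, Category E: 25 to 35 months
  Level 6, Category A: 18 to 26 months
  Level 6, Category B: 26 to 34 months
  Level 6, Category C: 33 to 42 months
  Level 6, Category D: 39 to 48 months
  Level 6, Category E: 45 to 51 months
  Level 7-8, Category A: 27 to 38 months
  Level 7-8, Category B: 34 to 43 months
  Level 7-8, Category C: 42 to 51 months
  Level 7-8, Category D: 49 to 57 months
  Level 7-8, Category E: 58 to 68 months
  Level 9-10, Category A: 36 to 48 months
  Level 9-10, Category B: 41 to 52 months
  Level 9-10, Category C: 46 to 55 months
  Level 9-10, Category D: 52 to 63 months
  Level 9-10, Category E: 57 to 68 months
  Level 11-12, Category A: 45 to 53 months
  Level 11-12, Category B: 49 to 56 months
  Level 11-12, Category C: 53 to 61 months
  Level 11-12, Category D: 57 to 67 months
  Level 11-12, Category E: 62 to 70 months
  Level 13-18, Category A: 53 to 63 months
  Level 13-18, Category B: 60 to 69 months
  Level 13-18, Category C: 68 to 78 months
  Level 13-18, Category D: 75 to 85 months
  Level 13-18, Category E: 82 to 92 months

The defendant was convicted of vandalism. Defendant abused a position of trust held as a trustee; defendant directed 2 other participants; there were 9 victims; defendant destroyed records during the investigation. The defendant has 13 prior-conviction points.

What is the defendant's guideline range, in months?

Base offense level for vandalism: 10.
S2 does not apply.
S3 applies (level before this adjustment is 10 ≥ 7, so +4): 10 + 4 = 14.
S4 applies: 14 + 3 = 17.
S5 applies: 17 + 2 = 19.
S6 applies (level before this adjustment is 19 ≥ 7, so +4): 19 + 4 = 23.
Level 23 exceeds the maximum of 18; capped at 18.
Final offense level: 18.
Criminal history: 13 prior points → Category E (13+).
Level 18 falls in the 13-18 band.
Grid: Level 13-18 × Category E = 82-92 months.

82-92 months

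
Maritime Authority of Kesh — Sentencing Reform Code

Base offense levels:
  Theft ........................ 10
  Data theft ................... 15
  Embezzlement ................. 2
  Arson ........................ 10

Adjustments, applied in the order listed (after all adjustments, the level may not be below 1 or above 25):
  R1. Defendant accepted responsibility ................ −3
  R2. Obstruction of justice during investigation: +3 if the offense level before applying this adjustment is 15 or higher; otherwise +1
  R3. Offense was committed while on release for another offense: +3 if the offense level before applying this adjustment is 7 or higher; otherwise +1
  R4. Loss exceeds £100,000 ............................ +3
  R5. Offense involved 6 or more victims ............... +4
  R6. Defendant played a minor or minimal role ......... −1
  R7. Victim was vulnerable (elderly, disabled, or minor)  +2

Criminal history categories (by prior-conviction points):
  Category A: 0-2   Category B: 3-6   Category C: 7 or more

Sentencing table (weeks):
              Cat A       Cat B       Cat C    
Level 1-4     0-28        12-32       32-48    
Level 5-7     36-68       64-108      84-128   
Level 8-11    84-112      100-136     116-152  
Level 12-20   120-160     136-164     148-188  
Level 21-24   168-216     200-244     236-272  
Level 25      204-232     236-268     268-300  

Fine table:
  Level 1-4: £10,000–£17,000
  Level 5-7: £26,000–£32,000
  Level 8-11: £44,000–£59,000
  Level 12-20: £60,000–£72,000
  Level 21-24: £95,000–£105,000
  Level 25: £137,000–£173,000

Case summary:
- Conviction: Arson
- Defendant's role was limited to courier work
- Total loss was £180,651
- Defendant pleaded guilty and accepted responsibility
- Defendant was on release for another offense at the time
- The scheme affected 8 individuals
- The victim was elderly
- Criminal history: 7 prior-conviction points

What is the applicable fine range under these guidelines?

Base offense level for arson: 10.
R1 applies: 10 − 3 = 7.
R3 applies (level before this adjustment is 7 ≥ 7, so +3): 7 + 3 = 10.
R4 applies: 10 + 3 = 13.
R5 applies: 13 + 4 = 17.
R6 applies: 17 − 1 = 16.
R7 applies: 16 + 2 = 18.
Final offense level: 18.
Level 18 falls in the 12-20 band.
Fine table: Level 12-20 → £60,000–£72,000.

£60,000–£72,000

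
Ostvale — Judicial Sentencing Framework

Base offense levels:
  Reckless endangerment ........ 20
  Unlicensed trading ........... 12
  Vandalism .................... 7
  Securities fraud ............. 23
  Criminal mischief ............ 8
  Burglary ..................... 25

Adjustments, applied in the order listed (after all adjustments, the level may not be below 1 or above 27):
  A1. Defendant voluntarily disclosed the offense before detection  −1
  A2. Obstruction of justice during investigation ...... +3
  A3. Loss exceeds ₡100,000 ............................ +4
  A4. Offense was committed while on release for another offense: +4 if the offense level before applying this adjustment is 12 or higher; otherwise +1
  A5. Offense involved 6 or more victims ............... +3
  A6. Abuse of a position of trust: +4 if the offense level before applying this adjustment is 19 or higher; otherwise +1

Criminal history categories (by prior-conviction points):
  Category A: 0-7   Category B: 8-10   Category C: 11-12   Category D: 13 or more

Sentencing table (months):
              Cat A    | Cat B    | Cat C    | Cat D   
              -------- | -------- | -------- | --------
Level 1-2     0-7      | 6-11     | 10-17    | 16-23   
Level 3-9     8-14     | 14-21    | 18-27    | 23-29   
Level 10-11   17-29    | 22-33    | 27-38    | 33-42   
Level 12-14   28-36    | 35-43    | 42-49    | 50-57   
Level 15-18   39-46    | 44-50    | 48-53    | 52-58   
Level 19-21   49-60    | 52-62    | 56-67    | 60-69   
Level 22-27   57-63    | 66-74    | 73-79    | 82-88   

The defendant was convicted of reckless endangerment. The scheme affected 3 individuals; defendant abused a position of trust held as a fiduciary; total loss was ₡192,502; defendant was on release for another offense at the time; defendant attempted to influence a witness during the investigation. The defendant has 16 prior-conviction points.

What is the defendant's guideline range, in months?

Base offense level for reckless endangerment: 20.
A1 does not apply.
A2 applies: 20 + 3 = 23.
A3 applies: 23 + 4 = 27.
A4 applies (level before this adjustment is 27 ≥ 12, so +4): 27 + 4 = 31.
A6 applies (level before this adjustment is 31 ≥ 19, so +4): 31 + 4 = 35.
Level 35 exceeds the maximum of 27; capped at 27.
Final offense level: 27.
Criminal history: 16 prior points → Category D (13+).
Level 27 falls in the 22-27 band.
Grid: Level 22-27 × Category D = 82-88 months.

82-88 months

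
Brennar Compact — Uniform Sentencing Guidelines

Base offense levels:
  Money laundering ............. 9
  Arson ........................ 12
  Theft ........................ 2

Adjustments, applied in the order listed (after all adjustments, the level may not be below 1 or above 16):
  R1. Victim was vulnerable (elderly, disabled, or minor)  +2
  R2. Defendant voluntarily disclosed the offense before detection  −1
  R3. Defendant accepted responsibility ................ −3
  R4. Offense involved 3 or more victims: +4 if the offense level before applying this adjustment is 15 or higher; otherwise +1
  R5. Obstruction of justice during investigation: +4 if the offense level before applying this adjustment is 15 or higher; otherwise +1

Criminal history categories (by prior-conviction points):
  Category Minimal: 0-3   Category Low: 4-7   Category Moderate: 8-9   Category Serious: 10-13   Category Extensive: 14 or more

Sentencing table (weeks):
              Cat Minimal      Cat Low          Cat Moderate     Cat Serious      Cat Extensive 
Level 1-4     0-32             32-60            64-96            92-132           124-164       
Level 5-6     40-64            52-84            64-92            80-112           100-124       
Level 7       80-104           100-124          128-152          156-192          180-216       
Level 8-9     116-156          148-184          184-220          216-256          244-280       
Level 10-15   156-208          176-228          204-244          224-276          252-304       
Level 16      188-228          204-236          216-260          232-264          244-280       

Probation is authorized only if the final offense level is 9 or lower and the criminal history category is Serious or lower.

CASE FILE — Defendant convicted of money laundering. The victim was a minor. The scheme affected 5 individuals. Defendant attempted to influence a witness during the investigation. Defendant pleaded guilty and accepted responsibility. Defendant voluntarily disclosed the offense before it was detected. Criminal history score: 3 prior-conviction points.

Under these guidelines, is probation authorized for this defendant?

Base offense level for money laundering: 9.
R1 applies: 9 + 2 = 11.
R2 applies: 11 − 1 = 10.
R3 applies: 10 − 3 = 7.
R4 applies (level before this adjustment is 7 < 15, so +1): 7 + 1 = 8.
R5 applies (level before this adjustment is 8 < 15, so +1): 8 + 1 = 9.
Final offense level: 9.
Criminal history: 3 prior points → Category Minimal (0-3).
Level 9 falls in the 8-9 band.
Grid: Level 8-9 × Category Minimal = 116-156 weeks.
Probation check: level 9 ≤ 9 and category Minimal ≤ Serious → eligible.

Yes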